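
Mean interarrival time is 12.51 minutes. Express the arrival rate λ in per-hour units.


λ = 1/(interarrival time) in consistent units.
1 hour = 60 min, so λ = 60/12.51 = 4.7962 per hour

Final: 4.7962 /hr


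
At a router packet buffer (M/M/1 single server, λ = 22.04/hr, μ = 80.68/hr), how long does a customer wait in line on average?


ρ = 22.04/80.68 = 0.2732
Wq = ρ/(μ−λ) = 0.2732/(80.68 − 22.04) = 0.2732/58.64 = 0.004659 hr

Final: 0.004659 hr


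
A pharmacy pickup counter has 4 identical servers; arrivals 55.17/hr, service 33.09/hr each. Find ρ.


ρ = λ/(cμ) = 55.17/(4·33.09) = 55.17/132.36 = 0.4168

Final: 0.4168


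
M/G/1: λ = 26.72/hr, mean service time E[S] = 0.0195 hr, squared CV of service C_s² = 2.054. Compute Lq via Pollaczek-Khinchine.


ρ = λ·E[S] = 26.72·0.0195 = 0.5210
Lq = ρ²(1+C_s²)/(2(1−ρ)) = 0.2715·(1+2.054)/(2·0.4790)
= 0.2715·3.0540/0.9579 = 0.86553

Final: 0.86553


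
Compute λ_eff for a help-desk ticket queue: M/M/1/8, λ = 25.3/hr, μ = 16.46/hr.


ρ = 1.5371; P_K = (1−ρ)ρ^8/(1−ρ^9) = 0.356859
λ_eff = λ(1 − P_K) = 25.3·(1 − 0.356859) = 25.3·0.643141 = 16.2715 /hr

Final: 16.2715 /hr


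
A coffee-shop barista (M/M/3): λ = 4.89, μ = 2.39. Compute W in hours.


a = 2.0460; ρ = 0.6820; P₀ = 0.103860
Lq = P₀·a^c·ρ/(c!(1−ρ)²) = 0.99998
Wq = Lq/λ = 0.99998/4.89 = 0.20449 hr
W = Wq + 1/μ = 0.20449 + 0.41841 = 0.62290 hr

Final: 0.62290 hr


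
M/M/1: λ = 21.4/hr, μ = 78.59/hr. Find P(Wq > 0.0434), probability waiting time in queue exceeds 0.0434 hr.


ρ = 21.4/78.59 = 0.2723
P(Wq > t) = ρ·e^{−(μ−λ)t} = 0.2723·e^{−2.4820}
= 0.2723·0.083572 = 0.022757

Final: 0.022757


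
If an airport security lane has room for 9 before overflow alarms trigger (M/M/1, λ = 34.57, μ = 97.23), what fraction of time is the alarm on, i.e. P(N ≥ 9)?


ρ = 34.57/97.23 = 0.3555
P(N ≥ n) = ρ^n = 0.3555^9 = 0.00009080

Final: 0.00009080


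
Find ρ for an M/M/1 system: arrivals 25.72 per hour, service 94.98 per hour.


ρ = λ/μ = 25.72/94.98 = 0.2708

Final: 0.2708


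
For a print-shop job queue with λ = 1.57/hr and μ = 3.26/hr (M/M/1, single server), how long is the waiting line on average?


ρ = 1.57/3.26 = 0.4816
Lq = ρ²/(1−ρ) = 0.2319/0.5184 = 0.4474

Final: 0.4474


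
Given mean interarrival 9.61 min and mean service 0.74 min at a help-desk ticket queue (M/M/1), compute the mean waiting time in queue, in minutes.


λ = 60/9.61 = 6.2435 /hr
μ = 60/0.74 = 81.0811 /hr
ρ = λ/μ = 6.2435/81.0811 = 0.07700
Wq = ρ/(μ−λ) = 0.07700/(81.0811−6.2435) = 0.001029 hr
In minutes: 0.001029·60 = 0.06174 min

Final: 0.06174 min


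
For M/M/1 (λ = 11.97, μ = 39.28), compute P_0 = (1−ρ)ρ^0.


ρ = 11.97/39.28 = 0.3047
P_n = (1−ρ)·ρ^n = (1 − 0.3047)·0.3047^0 = 0.6953·1.000000 = 0.695265

Final: 0.695265


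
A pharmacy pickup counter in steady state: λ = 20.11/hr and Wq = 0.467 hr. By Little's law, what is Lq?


Lq = λWq = 20.11·0.467 = 9.3914

Final: 9.3914


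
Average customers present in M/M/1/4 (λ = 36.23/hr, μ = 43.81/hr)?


ρ = 36.23/43.81 = 0.8270
L = ρ[1 − (K+1)ρ^K + Kρ^(K+1)] / [(1−ρ)(1−ρ^(K+1))]
Numerator: 0.8270·(1 − 5·0.467714 + 4·0.386790) = 0.172500
Denominator: (0.1730)·(0.613210) = 0.106097
L = 0.172500/0.106097 = 1.6259

Final: 1.6259


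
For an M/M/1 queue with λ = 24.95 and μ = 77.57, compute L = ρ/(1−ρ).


ρ = λ/μ = 24.95/77.57 = 0.3216
L = ρ/(1−ρ) = 0.3216/(1 − 0.3216) = 0.3216/0.6784 = 0.4742

Final: 0.4742


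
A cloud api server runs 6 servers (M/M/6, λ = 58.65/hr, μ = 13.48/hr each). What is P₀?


a = λ/μ = 58.65/13.48 = 4.3509; ρ = a/c = 0.7251
Σ_{k=0}^{5} a^k/k! (terms k=0..5) = 1.00000 + 4.35089 + 9.46512 + 13.72724 + 14.93142 + 12.99300 = 56.46767
Tail: a^6/(6!(1−ρ)) = 6783.73299/(720·0.2749) = 34.27977
P₀ = 1/(56.46767 + 34.27977) = 1/90.74745 = 0.011020

Final: 0.011020


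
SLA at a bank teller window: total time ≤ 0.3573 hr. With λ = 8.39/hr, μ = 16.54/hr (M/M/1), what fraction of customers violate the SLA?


W ~ Exponential(μ−λ) for M/M/1.
μ − λ = 16.54 − 8.39 = 8.1500
P(W > t) = e^{−(μ−λ)t} = e^{−2.9120} = 0.054367

Final: 0.054367


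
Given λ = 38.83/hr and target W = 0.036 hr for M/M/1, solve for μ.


W = 1/(μ−λ) ⇒ μ − λ = 1/W = 1/0.036 = 27.7778
μ = λ + 1/W = 38.83 + 27.7778 = 66.6078 per hr

Final: 66.6078 /hr


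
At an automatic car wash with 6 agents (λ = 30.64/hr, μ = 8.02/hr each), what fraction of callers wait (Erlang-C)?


a = λ/μ = 3.8204; ρ = a/6 = 0.6367
P₀ = 0.020425 (from M/M/c formula)
C(c,a) = [a^c/(c!(1−ρ))]·P₀ = [3109.46989/(720·0.3633)]·0.020425
= 11.88880·0.020425 = 0.242827

Final: 0.242827


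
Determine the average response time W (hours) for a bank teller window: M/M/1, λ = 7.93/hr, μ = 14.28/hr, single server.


W = 1/(μ−λ) = 1/(14.28 − 7.93) = 1/6.35 = 0.1575 hr

Final: 0.1575 hr


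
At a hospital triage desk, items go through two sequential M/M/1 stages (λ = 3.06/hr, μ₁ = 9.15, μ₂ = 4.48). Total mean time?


Each node sees arrival rate λ = 3.06/hr (tandem ⇒ throughput preserved).
W₁ = 1/(μ₁−λ) = 1/(9.15−3.06) = 0.16420 hr
W₂ = 1/(μ₂−λ) = 1/(4.48−3.06) = 0.70423 hr
W_total = W₁ + W₂ = 0.16420 + 0.70423 = 0.86843 hr

Final: 0.86843 hr


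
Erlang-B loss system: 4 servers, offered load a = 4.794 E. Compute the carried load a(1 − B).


B(4,4.794) = 0.381711 (Erlang-B)
Carried load = a(1 − B) = 4.794·(1 − 0.381711) = 4.794·0.618289 = 2.9641 E

Final: 2.9641 Erlangs


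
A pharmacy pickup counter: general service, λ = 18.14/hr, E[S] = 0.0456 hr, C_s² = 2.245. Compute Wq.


ρ = λ·E[S] = 18.14·0.0456 = 0.8272
E[S²] = E[S]²(1+C_s²) = 0.0456²·(1+2.245) = 0.006748
Wq = λ·E[S²]/(2(1−ρ)) = 18.14·0.006748/(2·0.1728) = 0.35413 hr

Final: 0.35413 hr


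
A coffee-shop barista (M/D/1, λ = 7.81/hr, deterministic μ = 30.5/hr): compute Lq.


ρ = 7.81/30.5 = 0.2561
M/D/1: Lq = ρ²/(2(1−ρ)) = 0.06557/(2·0.7439) = 0.04407

Final: 0.04407


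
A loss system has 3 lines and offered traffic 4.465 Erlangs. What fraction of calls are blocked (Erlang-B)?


B(c,a) = (a^c/c!) / Σ_{k=0}^{c} a^k/k!
a^3/3! = 14.835874
Σ terms (k=0..3): 1.00000 + 4.46500 + 9.96811 + 14.83587 = 30.268987
B = 14.835874/30.268987 = 0.490134

Final: 0.490134


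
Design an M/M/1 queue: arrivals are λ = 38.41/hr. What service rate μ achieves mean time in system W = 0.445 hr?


W = 1/(μ−λ) ⇒ μ − λ = 1/W = 1/0.445 = 2.2472
μ = λ + 1/W = 38.41 + 2.2472 = 40.6572 per hr

Final: 40.6572 /hr


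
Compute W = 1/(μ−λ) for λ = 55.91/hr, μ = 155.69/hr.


W = 1/(μ−λ) = 1/(155.69 − 55.91) = 1/99.78 = 0.01002 hr

Final: 0.01002 hr


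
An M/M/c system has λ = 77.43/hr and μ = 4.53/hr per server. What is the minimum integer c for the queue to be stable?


Stability requires cμ > λ ⇔ c > λ/μ.
λ/μ = 77.43/4.53 = 17.0927
Minimum integer c = ⌊17.0927⌋ + 1 = 18
Check: 18·4.53 = 81.54 > 77.43, while 17·4.53 = 77.01 ≤ 77.43

Final: 18 servers


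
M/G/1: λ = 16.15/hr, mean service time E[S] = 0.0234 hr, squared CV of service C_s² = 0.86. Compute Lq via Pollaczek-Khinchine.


ρ = λ·E[S] = 16.15·0.0234 = 0.3779
Lq = ρ²(1+C_s²)/(2(1−ρ)) = 0.1428·(1+0.86)/(2·0.6221)
= 0.1428·1.8600/1.2442 = 0.21350

Final: 0.21350


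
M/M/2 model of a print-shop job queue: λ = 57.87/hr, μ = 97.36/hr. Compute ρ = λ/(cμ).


ρ = λ/(cμ) = 57.87/(2·97.36) = 57.87/194.72 = 0.2972

Final: 0.2972


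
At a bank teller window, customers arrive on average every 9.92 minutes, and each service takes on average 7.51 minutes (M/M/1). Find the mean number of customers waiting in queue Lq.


λ = 60/9.92 = 6.0484 /hr
μ = 60/7.51 = 7.9893 /hr
ρ = λ/μ = 6.0484/7.9893 = 0.7571
Lq = ρ²/(1−ρ) = 0.5731/0.2429 = 2.3591

Final: 2.3591


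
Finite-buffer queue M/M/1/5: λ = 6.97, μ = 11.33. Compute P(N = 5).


ρ = λ/μ = 6.97/11.33 = 0.6152
P_K = (1−ρ)ρ^K/(1−ρ^(K+1)) = (0.3848·0.088108)/(1 − 0.054202)
= 0.033906/0.945798 = 0.035849

Final: 0.035849


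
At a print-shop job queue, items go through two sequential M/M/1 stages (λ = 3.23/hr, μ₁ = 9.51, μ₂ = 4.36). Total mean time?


Each node sees arrival rate λ = 3.23/hr (tandem ⇒ throughput preserved).
W₁ = 1/(μ₁−λ) = 1/(9.51−3.23) = 0.15924 hr
W₂ = 1/(μ₂−λ) = 1/(4.36−3.23) = 0.88496 hr
W_total = W₁ + W₂ = 0.15924 + 0.88496 = 1.04419 hr

Final: 1.04419 hr


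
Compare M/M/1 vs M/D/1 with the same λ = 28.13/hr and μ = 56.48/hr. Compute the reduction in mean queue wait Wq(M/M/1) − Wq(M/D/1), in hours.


ρ = 28.13/56.48 = 0.4981
Wq(M/M/1) = ρ/(μ−λ) = 0.4981/28.35 = 0.01757 hr
Wq(M/D/1) = ρ/(2(μ−λ)) = 0.008784 hr
Savings = 0.01757 − 0.008784 = 0.008784 hr

Final: 0.008784 hr


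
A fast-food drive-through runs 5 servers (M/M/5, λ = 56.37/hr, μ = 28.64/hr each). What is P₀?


a = λ/μ = 56.37/28.64 = 1.9682; ρ = a/c = 0.3936
Σ_{k=0}^{4} a^k/k! (terms k=0..4) = 1.00000 + 1.96823 + 1.93696 + 1.27079 + 0.62530 = 6.80127
Tail: a^5/(5!(1−ρ)) = 29.53759/(120·0.6064) = 0.40594
P₀ = 1/(6.80127 + 0.40594) = 1/7.20722 = 0.138750

Final: 0.138750


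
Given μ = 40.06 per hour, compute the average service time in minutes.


Mean service time = 1/μ = 1/40.06 hour = 0.02496 hour
In minutes: 0.02496 × 60 = 1.4978 min

Final: 1.4978 min


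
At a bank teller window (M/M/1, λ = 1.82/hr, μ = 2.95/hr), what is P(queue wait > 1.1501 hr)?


ρ = 1.82/2.95 = 0.6169
P(Wq > t) = ρ·e^{−(μ−λ)t} = 0.6169·e^{−1.2996}
= 0.6169·0.272637 = 0.168203

Final: 0.168203


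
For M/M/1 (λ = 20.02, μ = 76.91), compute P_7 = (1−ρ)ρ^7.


ρ = 20.02/76.91 = 0.2603
P_n = (1−ρ)·ρ^n = (1 − 0.2603)·0.2603^7 = 0.7397·0.00008098 = 0.00005990

Final: 0.00005990


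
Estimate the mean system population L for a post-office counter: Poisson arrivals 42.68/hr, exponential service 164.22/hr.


ρ = λ/μ = 42.68/164.22 = 0.2599
L = ρ/(1−ρ) = 0.2599/(1 − 0.2599) = 0.2599/0.7401 = 0.3512

Final: 0.3512


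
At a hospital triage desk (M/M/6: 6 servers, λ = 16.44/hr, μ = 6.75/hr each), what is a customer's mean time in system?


a = 2.4356; ρ = 0.4059; P₀ = 0.087125
Lq = P₀·a^c·ρ/(c!(1−ρ)²) = 0.02905
Wq = Lq/λ = 0.02905/16.44 = 0.001767 hr
W = Wq + 1/μ = 0.001767 + 0.14815 = 0.14992 hr

Final: 0.14992 hr


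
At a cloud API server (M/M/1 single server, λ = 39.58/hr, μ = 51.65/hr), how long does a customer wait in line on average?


ρ = 39.58/51.65 = 0.7663
Wq = ρ/(μ−λ) = 0.7663/(51.65 − 39.58) = 0.7663/12.07 = 0.06349 hr

Final: 0.06349 hr


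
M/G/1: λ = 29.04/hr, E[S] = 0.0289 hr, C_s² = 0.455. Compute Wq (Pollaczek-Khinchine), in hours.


ρ = λ·E[S] = 29.04·0.0289 = 0.8393
E[S²] = E[S]²(1+C_s²) = 0.0289²·(1+0.455) = 0.001215
Wq = λ·E[S²]/(2(1−ρ)) = 29.04·0.001215/(2·0.1607) = 0.10977 hr

Final: 0.10977 hr


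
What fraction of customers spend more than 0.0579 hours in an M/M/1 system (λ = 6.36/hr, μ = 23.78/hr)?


W ~ Exponential(μ−λ) for M/M/1.
μ − λ = 23.78 − 6.36 = 17.4200
P(W > t) = e^{−(μ−λ)t} = e^{−1.0086} = 0.364723

Final: 0.364723


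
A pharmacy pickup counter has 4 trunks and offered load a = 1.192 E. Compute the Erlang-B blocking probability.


B(c,a) = (a^c/c!) / Σ_{k=0}^{c} a^k/k!
a^4/4! = 0.084119
Σ terms (k=0..4): 1.00000 + 1.19200 + 0.71043 + 0.28228 + 0.08412 = 3.268829
B = 0.084119/3.268829 = 0.025734

Final: 0.025734


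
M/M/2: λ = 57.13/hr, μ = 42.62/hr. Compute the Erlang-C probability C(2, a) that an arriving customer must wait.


a = λ/μ = 1.3405; ρ = a/2 = 0.6702
P₀ = 0.197443 (from M/M/c formula)
C(c,a) = [a^c/(c!(1−ρ))]·P₀ = [1.79681/(2·0.3298)]·0.197443
= 2.72430·0.197443 = 0.537894

Final: 0.537894


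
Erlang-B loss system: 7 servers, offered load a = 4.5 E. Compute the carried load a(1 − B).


B(7,4.5) = 0.090170 (Erlang-B)
Carried load = a(1 − B) = 4.5·(1 − 0.090170) = 4.5·0.909830 = 4.0942 E

Final: 4.0942 Erlangs


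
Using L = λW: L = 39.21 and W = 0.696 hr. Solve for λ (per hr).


λ = L/W = 39.21/0.696 = 56.3362 /hr

Final: 56.3362 /hr


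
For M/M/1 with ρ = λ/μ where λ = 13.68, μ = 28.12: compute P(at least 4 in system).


ρ = 13.68/28.12 = 0.4865
P(N ≥ n) = ρ^n = 0.4865^4 = 0.056012

Final: 0.056012


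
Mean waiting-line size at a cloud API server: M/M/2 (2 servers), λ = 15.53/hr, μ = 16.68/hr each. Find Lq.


a = λ/μ = 0.9311; ρ = a/2 = 0.4655
P₀ = 0.364696
Lq = P₀·a^c·ρ / (c!·(1−ρ)²) = 0.364696·0.86686·0.4655/(2·0.28566)
= 0.25760

Final: 0.25760


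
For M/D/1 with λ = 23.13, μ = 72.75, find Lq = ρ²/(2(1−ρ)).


ρ = 23.13/72.75 = 0.3179
M/D/1: Lq = ρ²/(2(1−ρ)) = 0.1011/(2·0.6821) = 0.07410

Final: 0.07410


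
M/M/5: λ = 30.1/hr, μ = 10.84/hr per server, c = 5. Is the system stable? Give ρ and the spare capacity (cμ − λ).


Total capacity cμ = 5·10.84 = 54.20/hr
ρ = λ/(cμ) = 30.1/54.20 = 0.5554
Stable ⇔ ρ < 1: YES
Spare capacity = cμ − λ = 54.20 − 30.1 = 24.10/hr

Final: ρ = 0.5554; stable; margin = 24.10/hr


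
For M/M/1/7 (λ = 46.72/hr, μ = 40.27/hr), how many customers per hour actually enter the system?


ρ = 1.1602; P_K = (1−ρ)ρ^7/(1−ρ^8) = 0.198548
λ_eff = λ(1 − P_K) = 46.72·(1 − 0.198548) = 46.72·0.801452 = 37.4438 /hr

Final: 37.4438 /hr


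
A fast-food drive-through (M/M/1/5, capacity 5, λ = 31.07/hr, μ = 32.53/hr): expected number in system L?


ρ = 31.07/32.53 = 0.9551
L = ρ[1 − (K+1)ρ^K + Kρ^(K+1)] / [(1−ρ)(1−ρ^(K+1))]
Numerator: 0.9551·(1 − 6·0.794851 + 5·0.759177) = 0.025576
Denominator: (0.04488)·(0.240823) = 0.010809
L = 0.025576/0.010809 = 2.3662

Final: 2.3662


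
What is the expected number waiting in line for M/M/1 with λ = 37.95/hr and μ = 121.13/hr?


ρ = 37.95/121.13 = 0.3133
Lq = ρ²/(1−ρ) = 0.09816/0.6867 = 0.1429

Final: 0.1429


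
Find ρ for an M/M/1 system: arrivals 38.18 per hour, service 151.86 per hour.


ρ = λ/μ = 38.18/151.86 = 0.2514

Final: 0.2514


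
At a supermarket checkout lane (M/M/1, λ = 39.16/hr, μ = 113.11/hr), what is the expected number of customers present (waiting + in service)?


ρ = λ/μ = 39.16/113.11 = 0.3462
L = ρ/(1−ρ) = 0.3462/(1 − 0.3462) = 0.3462/0.6538 = 0.5295

Final: 0.5295


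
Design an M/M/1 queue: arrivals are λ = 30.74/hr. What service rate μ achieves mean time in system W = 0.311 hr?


W = 1/(μ−λ) ⇒ μ − λ = 1/W = 1/0.311 = 3.2154
μ = λ + 1/W = 30.74 + 3.2154 = 33.9554 per hr

Final: 33.9554 /hr


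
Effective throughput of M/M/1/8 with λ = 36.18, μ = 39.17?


ρ = 0.9237; P_K = (1−ρ)ρ^8/(1−ρ^9) = 0.079201
λ_eff = λ(1 − P_K) = 36.18·(1 − 0.079201) = 36.18·0.920799 = 33.3145 /hr

Final: 33.3145 /hr


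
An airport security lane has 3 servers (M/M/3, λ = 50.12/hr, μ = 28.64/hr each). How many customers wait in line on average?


a = λ/μ = 1.7500; ρ = a/3 = 0.5833
P₀ = 0.155642
Lq = P₀·a^c·ρ / (c!·(1−ρ)²) = 0.155642·5.35937·0.5833/(6·0.17361)
= 0.46712

Final: 0.46712


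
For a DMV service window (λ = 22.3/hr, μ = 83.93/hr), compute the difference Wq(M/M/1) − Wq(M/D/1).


ρ = 22.3/83.93 = 0.2657
Wq(M/M/1) = ρ/(μ−λ) = 0.2657/61.63 = 0.004311 hr
Wq(M/D/1) = ρ/(2(μ−λ)) = 0.002156 hr
Savings = 0.004311 − 0.002156 = 0.002156 hr

Final: 0.002156 hr


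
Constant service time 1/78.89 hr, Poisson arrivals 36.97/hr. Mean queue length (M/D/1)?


ρ = 36.97/78.89 = 0.4686
M/D/1: Lq = ρ²/(2(1−ρ)) = 0.2196/(2·0.5314) = 0.20665

Final: 0.20665


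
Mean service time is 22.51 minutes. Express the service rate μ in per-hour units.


μ = 1/(service time) in consistent units.
1 hour = 60 min, so μ = 60/22.51 = 2.6655 per hour

Final: 2.6655 /hr


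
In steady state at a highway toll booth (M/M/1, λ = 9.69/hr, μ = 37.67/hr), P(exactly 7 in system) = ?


ρ = 9.69/37.67 = 0.2572
P_n = (1−ρ)·ρ^n = (1 − 0.2572)·0.2572^7 = 0.7428·0.00007452 = 0.00005535

Final: 0.00005535


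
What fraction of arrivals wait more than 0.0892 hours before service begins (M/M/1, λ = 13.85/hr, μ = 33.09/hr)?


ρ = 13.85/33.09 = 0.4186
P(Wq > t) = ρ·e^{−(μ−λ)t} = 0.4186·e^{−1.7162}
= 0.4186·0.179746 = 0.075234

Final: 0.075234


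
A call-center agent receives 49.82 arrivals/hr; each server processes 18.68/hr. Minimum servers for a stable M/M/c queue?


Stability requires cμ > λ ⇔ c > λ/μ.
λ/μ = 49.82/18.68 = 2.6670
Minimum integer c = ⌊2.6670⌋ + 1 = 3
Check: 3·18.68 = 56.04 > 49.82, while 2·18.68 = 37.36 ≤ 49.82

Final: 3 servers


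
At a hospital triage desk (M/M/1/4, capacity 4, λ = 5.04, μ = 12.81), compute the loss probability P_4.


ρ = λ/μ = 5.04/12.81 = 0.3934
P_K = (1−ρ)ρ^K/(1−ρ^(K+1)) = (0.6066·0.023962)/(1 − 0.009428)
= 0.014534/0.990572 = 0.014673

Final: 0.014673


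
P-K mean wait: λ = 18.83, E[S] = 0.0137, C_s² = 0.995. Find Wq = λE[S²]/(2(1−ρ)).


ρ = λ·E[S] = 18.83·0.0137 = 0.2580
E[S²] = E[S]²(1+C_s²) = 0.0137²·(1+0.995) = 0.0003744
Wq = λ·E[S²]/(2(1−ρ)) = 18.83·0.0003744/(2·0.7420) = 0.004751 hr

Final: 0.004751 hr


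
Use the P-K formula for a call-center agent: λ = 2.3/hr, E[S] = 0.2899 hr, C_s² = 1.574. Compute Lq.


ρ = λ·E[S] = 2.3·0.2899 = 0.6668
Lq = ρ²(1+C_s²)/(2(1−ρ)) = 0.4446·(1+1.574)/(2·0.3332)
= 0.4446·2.5740/0.6665 = 1.71706

Final: 1.71706


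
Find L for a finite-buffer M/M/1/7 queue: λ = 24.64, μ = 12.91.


ρ = 24.64/12.91 = 1.9086
L = ρ[1 − (K+1)ρ^K + Kρ^(K+1)] / [(1−ρ)(1−ρ^(K+1))]
Numerator: 1.9086·(1 − 8·92.257404 + 7·176.082295) = 945.742433
Denominator: (-0.9086)·(-175.082295) = 159.079421
L = 945.742433/159.079421 = 5.9451

Final: 5.9451


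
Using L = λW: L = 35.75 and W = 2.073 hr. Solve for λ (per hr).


λ = L/W = 35.75/2.073 = 17.2455 /hr

Final: 17.2455 /hr


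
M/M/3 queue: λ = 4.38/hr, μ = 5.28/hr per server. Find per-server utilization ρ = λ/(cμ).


ρ = λ/(cμ) = 4.38/(3·5.28) = 4.38/15.84 = 0.2765

Final: 0.2765


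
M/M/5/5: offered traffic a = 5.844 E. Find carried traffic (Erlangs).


B(5,5.844) = 0.349370 (Erlang-B)
Carried load = a(1 − B) = 5.844·(1 − 0.349370) = 5.844·0.650630 = 3.8023 E

Final: 3.8023 Erlangs


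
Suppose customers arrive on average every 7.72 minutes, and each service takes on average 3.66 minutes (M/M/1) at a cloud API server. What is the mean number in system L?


λ = 60/7.72 = 7.7720 /hr
μ = 60/3.66 = 16.3934 /hr
ρ = λ/μ = 7.7720/16.3934 = 0.4741
L = ρ/(1−ρ) = 0.4741/0.5259 = 0.9015

Final: 0.9015


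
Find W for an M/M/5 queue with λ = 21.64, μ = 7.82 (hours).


a = 2.7673; ρ = 0.5535; P₀ = 0.060242
Lq = P₀·a^c·ρ/(c!(1−ρ)²) = 0.22611
Wq = Lq/λ = 0.22611/21.64 = 0.01045 hr
W = Wq + 1/μ = 0.01045 + 0.12788 = 0.13833 hr

Final: 0.13833 hr


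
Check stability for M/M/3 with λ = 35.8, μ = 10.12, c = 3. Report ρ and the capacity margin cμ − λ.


Total capacity cμ = 3·10.12 = 30.36/hr
ρ = λ/(cμ) = 35.8/30.36 = 1.1792
Stable ⇔ ρ < 1: NO
Spare capacity = cμ − λ = 30.36 − 35.8 = -5.44/hr

Final: ρ = 1.1792; unstable; margin = -5.44/hr


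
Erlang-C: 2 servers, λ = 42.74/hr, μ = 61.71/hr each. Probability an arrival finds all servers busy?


a = λ/μ = 0.6926; ρ = a/2 = 0.3463
P₀ = 0.485556 (from M/M/c formula)
C(c,a) = [a^c/(c!(1−ρ))]·P₀ = [0.47969/(2·0.6537)]·0.485556
= 0.36690·0.485556 = 0.178150

Final: 0.178150


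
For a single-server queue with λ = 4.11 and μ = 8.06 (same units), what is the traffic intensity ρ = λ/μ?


ρ = λ/μ = 4.11/8.06 = 0.5099

Final: 0.5099


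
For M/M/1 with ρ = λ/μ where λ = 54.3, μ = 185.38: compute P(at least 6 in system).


ρ = 54.3/185.38 = 0.2929
P(N ≥ n) = ρ^n = 0.2929^6 = 0.0006316

Final: 0.0006316


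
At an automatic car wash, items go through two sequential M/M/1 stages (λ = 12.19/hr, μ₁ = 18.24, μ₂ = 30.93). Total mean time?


Each node sees arrival rate λ = 12.19/hr (tandem ⇒ throughput preserved).
W₁ = 1/(μ₁−λ) = 1/(18.24−12.19) = 0.16529 hr
W₂ = 1/(μ₂−λ) = 1/(30.93−12.19) = 0.05336 hr
W_total = W₁ + W₂ = 0.16529 + 0.05336 = 0.21865 hr

Final: 0.21865 hr


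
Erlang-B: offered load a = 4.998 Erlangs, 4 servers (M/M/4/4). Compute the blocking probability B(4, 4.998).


B(c,a) = (a^c/c!) / Σ_{k=0}^{c} a^k/k!
a^4/4! = 26.000025
Σ terms (k=0..4): 1.00000 + 4.99800 + 12.49000 + 20.80834 + 26.00002 = 65.296370
B = 26.000025/65.296370 = 0.398185

Final: 0.398185


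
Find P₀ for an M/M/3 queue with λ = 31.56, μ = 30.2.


a = λ/μ = 31.56/30.2 = 1.0450; ρ = a/c = 0.3483
Σ_{k=0}^{2} a^k/k! (terms k=0..2) = 1.00000 + 1.04503 + 0.54605 = 2.59108
Tail: a^3/(3!(1−ρ)) = 1.14127/(6·0.6517) = 0.29189
P₀ = 1/(2.59108 + 0.29189) = 1/2.88297 = 0.346864

Final: 0.346864


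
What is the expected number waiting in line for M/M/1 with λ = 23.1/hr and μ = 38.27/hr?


ρ = 23.1/38.27 = 0.6036
Lq = ρ²/(1−ρ) = 0.3643/0.3964 = 0.9191

Final: 0.9191


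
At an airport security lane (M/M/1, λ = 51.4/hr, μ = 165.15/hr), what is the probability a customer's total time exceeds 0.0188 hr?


W ~ Exponential(μ−λ) for M/M/1.
μ − λ = 165.15 − 51.4 = 113.7500
P(W > t) = e^{−(μ−λ)t} = e^{−2.1385} = 0.117831

Final: 0.117831


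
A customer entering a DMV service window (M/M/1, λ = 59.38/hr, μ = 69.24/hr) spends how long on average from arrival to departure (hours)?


W = 1/(μ−λ) = 1/(69.24 − 59.38) = 1/9.86 = 0.1014 hr

Final: 0.1014 hr


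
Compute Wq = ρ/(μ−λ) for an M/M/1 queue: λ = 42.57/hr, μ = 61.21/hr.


ρ = 42.57/61.21 = 0.6955
Wq = ρ/(μ−λ) = 0.6955/(61.21 − 42.57) = 0.6955/18.64 = 0.03731 hr

Final: 0.03731 hr


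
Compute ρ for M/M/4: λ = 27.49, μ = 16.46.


ρ = λ/(cμ) = 27.49/(4·16.46) = 27.49/65.84 = 0.4175

Final: 0.4175


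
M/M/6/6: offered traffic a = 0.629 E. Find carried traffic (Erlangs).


B(6,0.629) = 0.00004586 (Erlang-B)
Carried load = a(1 − B) = 0.629·(1 − 0.00004586) = 0.629·0.999954 = 0.6290 E

Final: 0.6290 Erlangs


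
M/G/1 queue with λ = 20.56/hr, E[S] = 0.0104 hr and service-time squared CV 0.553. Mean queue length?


ρ = λ·E[S] = 20.56·0.0104 = 0.2138
Lq = ρ²(1+C_s²)/(2(1−ρ)) = 0.04572·(1+0.553)/(2·0.7862)
= 0.04572·1.5530/1.5724 = 0.04516

Final: 0.04516


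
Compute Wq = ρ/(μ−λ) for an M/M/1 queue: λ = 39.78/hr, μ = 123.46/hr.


ρ = 39.78/123.46 = 0.3222
Wq = ρ/(μ−λ) = 0.3222/(123.46 − 39.78) = 0.3222/83.68 = 0.003850 hr

Final: 0.003850 hr


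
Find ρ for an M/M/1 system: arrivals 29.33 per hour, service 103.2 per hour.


ρ = λ/μ = 29.33/103.2 = 0.2842

Final: 0.2842


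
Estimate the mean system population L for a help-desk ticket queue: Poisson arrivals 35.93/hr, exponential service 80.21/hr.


ρ = λ/μ = 35.93/80.21 = 0.4479
L = ρ/(1−ρ) = 0.4479/(1 − 0.4479) = 0.4479/0.5521 = 0.8114

Final: 0.8114


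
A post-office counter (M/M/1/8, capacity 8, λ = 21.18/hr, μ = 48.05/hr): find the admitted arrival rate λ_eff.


ρ = 0.4408; P_K = (1−ρ)ρ^8/(1−ρ^9) = 0.0007975
λ_eff = λ(1 − P_K) = 21.18·(1 − 0.0007975) = 21.18·0.999203 = 21.1631 /hr

Final: 21.1631 /hr


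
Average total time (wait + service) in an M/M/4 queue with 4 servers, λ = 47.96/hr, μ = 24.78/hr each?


a = 1.9354; ρ = 0.4839; P₀ = 0.139871
Lq = P₀·a^c·ρ/(c!(1−ρ)²) = 0.14853
Wq = Lq/λ = 0.14853/47.96 = 0.003097 hr
W = Wq + 1/μ = 0.003097 + 0.04036 = 0.04345 hr

Final: 0.04345 hr


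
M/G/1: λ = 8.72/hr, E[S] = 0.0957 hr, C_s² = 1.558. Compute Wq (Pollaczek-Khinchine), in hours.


ρ = λ·E[S] = 8.72·0.0957 = 0.8345
E[S²] = E[S]²(1+C_s²) = 0.0957²·(1+1.558) = 0.023427
Wq = λ·E[S²]/(2(1−ρ)) = 8.72·0.023427/(2·0.1655) = 0.61720 hr

Final: 0.61720 hr


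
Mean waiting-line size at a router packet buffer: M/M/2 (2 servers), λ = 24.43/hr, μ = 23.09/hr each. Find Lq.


a = λ/μ = 1.0580; ρ = a/2 = 0.5290
P₀ = 0.308030
Lq = P₀·a^c·ρ / (c!·(1−ρ)²) = 0.308030·1.11944·0.5290/(2·0.22183)
= 0.41117

Final: 0.41117


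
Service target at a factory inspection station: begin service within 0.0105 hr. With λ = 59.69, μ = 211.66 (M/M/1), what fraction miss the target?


ρ = 59.69/211.66 = 0.2820
P(Wq > t) = ρ·e^{−(μ−λ)t} = 0.2820·e^{−1.5957}
= 0.2820·0.202770 = 0.057183

Final: 0.057183


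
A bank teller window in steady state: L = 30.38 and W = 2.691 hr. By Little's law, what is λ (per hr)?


λ = L/W = 30.38/2.691 = 11.2895 /hr

Final: 11.2895 /hr


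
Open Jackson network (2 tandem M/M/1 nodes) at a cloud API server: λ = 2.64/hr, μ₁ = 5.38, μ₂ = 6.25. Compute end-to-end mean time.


Each node sees arrival rate λ = 2.64/hr (tandem ⇒ throughput preserved).
W₁ = 1/(μ₁−λ) = 1/(5.38−2.64) = 0.36496 hr
W₂ = 1/(μ₂−λ) = 1/(6.25−2.64) = 0.27701 hr
W_total = W₁ + W₂ = 0.36496 + 0.27701 = 0.64197 hr

Final: 0.64197 hr


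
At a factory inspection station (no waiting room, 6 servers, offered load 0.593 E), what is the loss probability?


B(c,a) = (a^c/c!) / Σ_{k=0}^{c} a^k/k!
a^6/6! = 0.00006039
Σ terms (k=0..6): 1.00000 + 0.59300 + 0.17582 + 0.03475 + 0.005152 + 0.0006111 + 0.00006039 = 1.809403
B = 0.00006039/1.809403 = 0.00003338

Final: 0.00003338


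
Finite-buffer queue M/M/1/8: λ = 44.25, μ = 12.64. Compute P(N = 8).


ρ = λ/μ = 44.25/12.64 = 3.5008
P_K = (1−ρ)ρ^K/(1−ρ^(K+1)) = (-2.5008·22559.507211)/(1 − 78976.122949)
= -56416.615738/-78975.122949 = 0.714359

Final: 0.714359


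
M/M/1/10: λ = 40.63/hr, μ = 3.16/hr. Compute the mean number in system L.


ρ = 40.63/3.16 = 12.8576
L = ρ[1 − (K+1)ρ^K + Kρ^(K+1)] / [(1−ρ)(1−ρ^(K+1))]
Numerator: 12.8576·(1 − 11·123480220711.779083 + 10·1587658660607.463379) = 186670474291815.656250
Denominator: (-11.8576)·(-1587658660606.463379) = 18825813295229.171875
L = 186670474291815.656250/18825813295229.171875 = 9.9157

Final: 9.9157


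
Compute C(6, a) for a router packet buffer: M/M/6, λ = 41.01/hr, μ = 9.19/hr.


a = λ/μ = 4.4625; ρ = a/6 = 0.7437
P₀ = 0.009588 (from M/M/c formula)
C(c,a) = [a^c/(c!(1−ρ))]·P₀ = [7896.69833/(720·0.2563)]·0.009588
= 42.79940·0.009588 = 0.410354

Final: 0.410354


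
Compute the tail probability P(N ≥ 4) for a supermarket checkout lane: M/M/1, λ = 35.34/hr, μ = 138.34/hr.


ρ = 35.34/138.34 = 0.2555
P(N ≥ n) = ρ^n = 0.2555^4 = 0.004259

Final: 0.004259


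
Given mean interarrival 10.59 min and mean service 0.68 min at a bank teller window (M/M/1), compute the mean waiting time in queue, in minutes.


λ = 60/10.59 = 5.6657 /hr
μ = 60/0.68 = 88.2353 /hr
ρ = λ/μ = 5.6657/88.2353 = 0.06421
Wq = ρ/(μ−λ) = 0.06421/(88.2353−5.6657) = 0.0007777 hr
In minutes: 0.0007777·60 = 0.04666 min

Final: 0.04666 min


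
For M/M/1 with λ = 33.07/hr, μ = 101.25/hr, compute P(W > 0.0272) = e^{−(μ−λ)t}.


W ~ Exponential(μ−λ) for M/M/1.
μ − λ = 101.25 − 33.07 = 68.1800
P(W > t) = e^{−(μ−λ)t} = e^{−1.8545} = 0.156532

Final: 0.156532


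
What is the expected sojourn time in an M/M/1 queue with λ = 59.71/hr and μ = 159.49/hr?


W = 1/(μ−λ) = 1/(159.49 − 59.71) = 1/99.78 = 0.01002 hr

Final: 0.01002 hr


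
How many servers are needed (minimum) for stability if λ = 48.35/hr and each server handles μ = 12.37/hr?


Stability requires cμ > λ ⇔ c > λ/μ.
λ/μ = 48.35/12.37 = 3.9086
Minimum integer c = ⌊3.9086⌋ + 1 = 4
Check: 4·12.37 = 49.48 > 48.35, while 3·12.37 = 37.11 ≤ 48.35

Final: 4 servers


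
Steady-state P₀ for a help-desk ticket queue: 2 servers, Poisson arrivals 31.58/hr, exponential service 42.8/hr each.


a = λ/μ = 31.58/42.8 = 0.7379; ρ = a/c = 0.3689
Σ_{k=0}^{1} a^k/k! (terms k=0..1) = 1.00000 + 0.73785 = 1.73785
Tail: a^2/(2!(1−ρ)) = 0.54442/(2·0.6311) = 0.43135
P₀ = 1/(1.73785 + 0.43135) = 1/2.16920 = 0.461000

Final: 0.461000


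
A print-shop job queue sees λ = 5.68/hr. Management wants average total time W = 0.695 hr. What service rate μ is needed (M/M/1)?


W = 1/(μ−λ) ⇒ μ − λ = 1/W = 1/0.695 = 1.4388
μ = λ + 1/W = 5.68 + 1.4388 = 7.1188 per hr

Final: 7.1188 /hr


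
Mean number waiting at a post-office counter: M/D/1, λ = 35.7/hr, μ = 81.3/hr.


ρ = 35.7/81.3 = 0.4391
M/D/1: Lq = ρ²/(2(1−ρ)) = 0.1928/(2·0.5609) = 0.17189

Final: 0.17189


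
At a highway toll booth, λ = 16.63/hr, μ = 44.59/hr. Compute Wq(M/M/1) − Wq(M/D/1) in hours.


ρ = 16.63/44.59 = 0.3730
Wq(M/M/1) = ρ/(μ−λ) = 0.3730/27.96 = 0.01334 hr
Wq(M/D/1) = ρ/(2(μ−λ)) = 0.006669 hr
Savings = 0.01334 − 0.006669 = 0.006669 hr

Final: 0.006669 hr


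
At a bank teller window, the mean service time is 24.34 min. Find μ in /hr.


μ = 1/(service time) in consistent units.
1 hour = 60 min, so μ = 60/24.34 = 2.4651 per hour

Final: 2.4651 /hr


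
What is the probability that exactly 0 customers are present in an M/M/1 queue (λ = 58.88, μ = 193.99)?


ρ = 58.88/193.99 = 0.3035
P_n = (1−ρ)·ρ^n = (1 − 0.3035)·0.3035^0 = 0.6965·1.000000 = 0.696479

Final: 0.696479


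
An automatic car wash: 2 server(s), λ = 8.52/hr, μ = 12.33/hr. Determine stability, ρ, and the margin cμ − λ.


Total capacity cμ = 2·12.33 = 24.66/hr
ρ = λ/(cμ) = 8.52/24.66 = 0.3455
Stable ⇔ ρ < 1: YES
Spare capacity = cμ − λ = 24.66 − 8.52 = 16.14/hr

Final: ρ = 0.3455; stable; margin = 16.14/hr


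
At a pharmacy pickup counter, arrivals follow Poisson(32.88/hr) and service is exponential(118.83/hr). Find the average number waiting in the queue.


ρ = 32.88/118.83 = 0.2767
Lq = ρ²/(1−ρ) = 0.07656/0.7233 = 0.1059

Final: 0.1059


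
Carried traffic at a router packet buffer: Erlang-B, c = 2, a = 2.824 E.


B(2,2.824) = 0.510465 (Erlang-B)
Carried load = a(1 − B) = 2.824·(1 − 0.510465) = 2.824·0.489535 = 1.3824 E

Final: 1.3824 Erlangs


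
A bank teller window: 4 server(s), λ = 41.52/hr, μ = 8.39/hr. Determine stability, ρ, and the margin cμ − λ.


Total capacity cμ = 4·8.39 = 33.56/hr
ρ = λ/(cμ) = 41.52/33.56 = 1.2372
Stable ⇔ ρ < 1: NO
Spare capacity = cμ − λ = 33.56 − 41.52 = -7.96/hr

Final: ρ = 1.2372; unstable; margin = -7.96/hr


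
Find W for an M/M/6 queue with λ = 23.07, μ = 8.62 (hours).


a = 2.6763; ρ = 0.4461; P₀ = 0.068231
Lq = P₀·a^c·ρ/(c!(1−ρ)²) = 0.05062
Wq = Lq/λ = 0.05062/23.07 = 0.002194 hr
W = Wq + 1/μ = 0.002194 + 0.11601 = 0.11820 hr

Final: 0.11820 hr


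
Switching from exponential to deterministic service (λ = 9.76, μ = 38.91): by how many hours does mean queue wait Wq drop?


ρ = 9.76/38.91 = 0.2508
Wq(M/M/1) = ρ/(μ−λ) = 0.2508/29.15 = 0.008605 hr
Wq(M/D/1) = ρ/(2(μ−λ)) = 0.004302 hr
Savings = 0.008605 − 0.004302 = 0.004302 hr

Final: 0.004302 hr


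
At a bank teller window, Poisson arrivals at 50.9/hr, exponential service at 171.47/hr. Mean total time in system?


W = 1/(μ−λ) = 1/(171.47 − 50.9) = 1/120.57 = 0.008294 hr

Final: 0.008294 hr


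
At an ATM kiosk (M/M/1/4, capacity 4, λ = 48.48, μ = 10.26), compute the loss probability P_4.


ρ = λ/μ = 48.48/10.26 = 4.7251
P_K = (1−ρ)ρ^K/(1−ρ^(K+1)) = (-3.7251·498.495224)/(1 − 2355.462812)
= -1856.967588/-2354.462812 = 0.788701

Final: 0.788701


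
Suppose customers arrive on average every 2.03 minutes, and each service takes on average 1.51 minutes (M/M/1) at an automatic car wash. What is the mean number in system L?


λ = 60/2.03 = 29.5567 /hr
μ = 60/1.51 = 39.7351 /hr
ρ = λ/μ = 29.5567/39.7351 = 0.7438
L = ρ/(1−ρ) = 0.7438/0.2562 = 2.9038

Final: 2.9038


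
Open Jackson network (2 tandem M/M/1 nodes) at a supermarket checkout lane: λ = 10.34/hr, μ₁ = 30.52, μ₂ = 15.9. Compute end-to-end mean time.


Each node sees arrival rate λ = 10.34/hr (tandem ⇒ throughput preserved).
W₁ = 1/(μ₁−λ) = 1/(30.52−10.34) = 0.04955 hr
W₂ = 1/(μ₂−λ) = 1/(15.9−10.34) = 0.17986 hr
W_total = W₁ + W₂ = 0.04955 + 0.17986 = 0.22941 hr

Final: 0.22941 hr


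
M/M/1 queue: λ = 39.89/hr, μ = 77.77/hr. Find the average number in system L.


ρ = λ/μ = 39.89/77.77 = 0.5129
L = ρ/(1−ρ) = 0.5129/(1 − 0.5129) = 0.5129/0.4871 = 1.0531

Final: 1.0531


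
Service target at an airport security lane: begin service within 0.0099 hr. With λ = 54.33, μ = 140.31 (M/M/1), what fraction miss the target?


ρ = 54.33/140.31 = 0.3872
P(Wq > t) = ρ·e^{−(μ−λ)t} = 0.3872·e^{−0.8512}
= 0.3872·0.426901 = 0.165302

Final: 0.165302


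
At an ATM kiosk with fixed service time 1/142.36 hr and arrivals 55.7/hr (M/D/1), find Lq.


ρ = 55.7/142.36 = 0.3913
M/D/1: Lq = ρ²/(2(1−ρ)) = 0.1531/(2·0.6087) = 0.12574

Final: 0.12574


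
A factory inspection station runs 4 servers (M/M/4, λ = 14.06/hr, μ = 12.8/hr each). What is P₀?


a = λ/μ = 14.06/12.8 = 1.0984; ρ = a/c = 0.2746
Σ_{k=0}^{3} a^k/k! (terms k=0..3) = 1.00000 + 1.09844 + 0.60328 + 0.22089 = 2.92261
Tail: a^4/(4!(1−ρ)) = 1.45580/(24·0.7254) = 0.08362
P₀ = 1/(2.92261 + 0.08362) = 1/3.00623 = 0.332642

Final: 0.332642


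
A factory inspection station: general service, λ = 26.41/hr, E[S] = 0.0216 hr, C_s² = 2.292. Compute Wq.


ρ = λ·E[S] = 26.41·0.0216 = 0.5705
E[S²] = E[S]²(1+C_s²) = 0.0216²·(1+2.292) = 0.001536
Wq = λ·E[S²]/(2(1−ρ)) = 26.41·0.001536/(2·0.4295) = 0.04722 hr

Final: 0.04722 hr


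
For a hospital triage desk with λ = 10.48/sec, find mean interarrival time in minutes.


Mean interarrival time = 1/λ = 1/10.48 second = 0.09542 second
In minutes: 0.09542 × 0.0166667 = 0.001590 min

Final: 0.001590 min


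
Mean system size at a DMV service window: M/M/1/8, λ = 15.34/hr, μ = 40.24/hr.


ρ = 15.34/40.24 = 0.3812
L = ρ[1 − (K+1)ρ^K + Kρ^(K+1)] / [(1−ρ)(1−ρ^(K+1))]
Numerator: 0.3812·(1 − 9·0.0004460 + 8·0.0001700) = 0.380201
Denominator: (0.6188)·(0.999830) = 0.618682
L = 0.380201/0.618682 = 0.6145

Final: 0.6145


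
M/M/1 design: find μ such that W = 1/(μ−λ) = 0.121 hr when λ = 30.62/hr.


W = 1/(μ−λ) ⇒ μ − λ = 1/W = 1/0.121 = 8.2645
μ = λ + 1/W = 30.62 + 8.2645 = 38.8845 per hr

Final: 38.8845 /hr


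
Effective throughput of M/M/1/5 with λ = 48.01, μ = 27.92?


ρ = 1.7196; P_K = (1−ρ)ρ^5/(1−ρ^6) = 0.435292
λ_eff = λ(1 − P_K) = 48.01·(1 − 0.435292) = 48.01·0.564708 = 27.1116 /hr

Final: 27.1116 /hr


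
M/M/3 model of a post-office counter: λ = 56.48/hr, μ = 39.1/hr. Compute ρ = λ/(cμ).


ρ = λ/(cμ) = 56.48/(3·39.1) = 56.48/117.30 = 0.4815

Final: 0.4815


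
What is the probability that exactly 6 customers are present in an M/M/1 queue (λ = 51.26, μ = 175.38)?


ρ = 51.26/175.38 = 0.2923
P_n = (1−ρ)·ρ^n = (1 − 0.2923)·0.2923^6 = 0.7077·0.0006234 = 0.0004412

Final: 0.0004412


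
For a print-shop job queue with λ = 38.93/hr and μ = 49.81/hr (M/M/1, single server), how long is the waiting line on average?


ρ = 38.93/49.81 = 0.7816
Lq = ρ²/(1−ρ) = 0.6109/0.2184 = 2.7966

Final: 2.7966


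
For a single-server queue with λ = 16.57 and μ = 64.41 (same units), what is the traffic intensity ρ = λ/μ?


ρ = λ/μ = 16.57/64.41 = 0.2573

Final: 0.2573


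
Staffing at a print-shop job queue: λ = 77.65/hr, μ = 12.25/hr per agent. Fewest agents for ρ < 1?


Stability requires cμ > λ ⇔ c > λ/μ.
λ/μ = 77.65/12.25 = 6.3388
Minimum integer c = ⌊6.3388⌋ + 1 = 7
Check: 7·12.25 = 85.75 > 77.65, while 6·12.25 = 73.50 ≤ 77.65

Final: 7 servers


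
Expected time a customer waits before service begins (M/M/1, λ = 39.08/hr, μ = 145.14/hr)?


ρ = 39.08/145.14 = 0.2693
Wq = ρ/(μ−λ) = 0.2693/(145.14 − 39.08) = 0.2693/106.06 = 0.002539 hr

Final: 0.002539 hr


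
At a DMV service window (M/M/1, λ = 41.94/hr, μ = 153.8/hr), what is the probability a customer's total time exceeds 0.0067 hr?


W ~ Exponential(μ−λ) for M/M/1.
μ − λ = 153.8 − 41.94 = 111.8600
P(W > t) = e^{−(μ−λ)t} = e^{−0.7495} = 0.472621

Final: 0.472621


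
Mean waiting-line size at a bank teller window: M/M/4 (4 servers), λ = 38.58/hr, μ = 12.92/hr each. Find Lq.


a = λ/μ = 2.9861; ρ = a/4 = 0.7465
P₀ = 0.038534
Lq = P₀·a^c·ρ / (c!·(1−ρ)²) = 0.038534·79.50580·0.7465/(24·0.06425)
= 1.48313

Final: 1.48313


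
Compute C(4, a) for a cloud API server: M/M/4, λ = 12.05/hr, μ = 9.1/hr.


a = λ/μ = 1.3242; ρ = a/4 = 0.3310
P₀ = 0.264594 (from M/M/c formula)
C(c,a) = [a^c/(c!(1−ρ))]·P₀ = [3.07456/(24·0.6690)]·0.264594
= 0.19150·0.264594 = 0.050670

Final: 0.050670


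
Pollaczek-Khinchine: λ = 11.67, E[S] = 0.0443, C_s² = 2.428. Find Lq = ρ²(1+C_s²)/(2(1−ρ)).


ρ = λ·E[S] = 11.67·0.0443 = 0.5170
Lq = ρ²(1+C_s²)/(2(1−ρ)) = 0.2673·(1+2.428)/(2·0.4830)
= 0.2673·3.4280/0.9660 = 0.94841

Final: 0.94841


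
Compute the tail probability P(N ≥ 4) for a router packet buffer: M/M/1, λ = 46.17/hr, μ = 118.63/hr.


ρ = 46.17/118.63 = 0.3892
P(N ≥ n) = ρ^n = 0.3892^4 = 0.022944

Final: 0.022944


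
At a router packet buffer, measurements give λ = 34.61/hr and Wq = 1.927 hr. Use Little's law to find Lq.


Lq = λWq = 34.61·1.927 = 66.6935

Final: 66.6935


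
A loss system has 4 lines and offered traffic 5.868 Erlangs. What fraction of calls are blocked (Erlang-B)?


B(c,a) = (a^c/c!) / Σ_{k=0}^{c} a^k/k!
a^4/4! = 49.402529
Σ terms (k=0..4): 1.00000 + 5.86800 + 17.21671 + 33.67589 + 49.40253 = 107.163129
B = 49.402529/107.163129 = 0.461003

Final: 0.461003


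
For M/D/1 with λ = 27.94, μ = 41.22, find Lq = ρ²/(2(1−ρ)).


ρ = 27.94/41.22 = 0.6778
M/D/1: Lq = ρ²/(2(1−ρ)) = 0.4594/(2·0.3222) = 0.71304

Final: 0.71304


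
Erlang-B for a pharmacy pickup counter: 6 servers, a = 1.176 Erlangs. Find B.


B(c,a) = (a^c/c!) / Σ_{k=0}^{c} a^k/k!
a^6/6! = 0.003674
Σ terms (k=0..6): 1.00000 + 1.17600 + 0.69149 + 0.27106 + 0.07969 + 0.01874 + 0.003674 = 3.240661
B = 0.003674/3.240661 = 0.001134

Final: 0.001134


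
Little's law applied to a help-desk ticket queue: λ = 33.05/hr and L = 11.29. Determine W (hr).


W = L/λ = 11.29/33.05 = 0.3416 hr

Final: 0.3416 hr


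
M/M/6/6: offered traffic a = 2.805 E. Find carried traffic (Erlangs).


B(6,2.805) = 0.041966 (Erlang-B)
Carried load = a(1 − B) = 2.805·(1 − 0.041966) = 2.805·0.958034 = 2.6873 E

Final: 2.6873 Erlangs


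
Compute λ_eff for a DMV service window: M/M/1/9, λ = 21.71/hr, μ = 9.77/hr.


ρ = 2.2221; P_K = (1−ρ)ρ^9/(1−ρ^10) = 0.550164
λ_eff = λ(1 − P_K) = 21.71·(1 − 0.550164) = 21.71·0.449836 = 9.7659 /hr

Final: 9.7659 /hr


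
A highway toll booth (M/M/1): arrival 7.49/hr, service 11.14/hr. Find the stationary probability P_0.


ρ = 7.49/11.14 = 0.6724
P_n = (1−ρ)·ρ^n = (1 − 0.6724)·0.6724^0 = 0.3276·1.000000 = 0.327648

Final: 0.327648


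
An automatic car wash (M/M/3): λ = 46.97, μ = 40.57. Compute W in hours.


a = 1.1578; ρ = 0.3859; P₀ = 0.307775
Lq = P₀·a^c·ρ/(c!(1−ρ)²) = 0.08146
Wq = Lq/λ = 0.08146/46.97 = 0.001734 hr
W = Wq + 1/μ = 0.001734 + 0.02465 = 0.02638 hr

Final: 0.02638 hr
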